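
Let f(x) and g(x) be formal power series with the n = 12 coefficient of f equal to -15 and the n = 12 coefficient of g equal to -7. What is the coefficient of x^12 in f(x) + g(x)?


Addition of formal power series is termwise.
The coefficient of x^12 in f + g = -15 + -7
= -22

-22


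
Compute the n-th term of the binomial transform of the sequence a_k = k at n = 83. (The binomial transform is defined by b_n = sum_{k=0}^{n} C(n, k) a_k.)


With a_k = k, b_n = sum_{k=0}^{n} C(n, k) k. Using k * C(n, k) = n * C(n-1, k-1) gives b_n = n * sum_{k>=1} C(n-1, k-1) = n * 2^(n-1).
For n = 83: 83 * 2^82 = 83 * 4835703278458516698824704 = 401363372112056886002450432.

401363372112056886002450432


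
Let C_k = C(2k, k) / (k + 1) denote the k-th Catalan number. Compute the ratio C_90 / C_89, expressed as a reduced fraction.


Using C_k = (2k)! / (k! (k+1)!), the ratio C_{k+1}/C_k simplifies to
C_{k+1}/C_k = [(2k+2)! / ((k+1)! (k+2)!)] * [k! (k+1)! / (2k)!]
 = (2k+2)(2k+1) / ((k+1)(k+2)) = 2(2k+1) / (k+2).
For k = 89: 2(2*89 + 1) / (89 + 2) = 358/91 = 358/91.

358/91


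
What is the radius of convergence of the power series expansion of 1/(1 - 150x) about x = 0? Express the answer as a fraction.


Expanding 1/(1 - 150x) = sum_{k>=0} 150^k x^k, the series converges when |150x| < 1, i.e., |x| < 1/150.
So the radius of convergence is 1/150 = 1/150.

1/150


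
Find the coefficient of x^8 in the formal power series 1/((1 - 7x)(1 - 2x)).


By partial fractions or Cauchy convolution:
The coefficient equals sum_{k=0}^{8} 7^k * 2^(8-k).
= 8070619

8070619


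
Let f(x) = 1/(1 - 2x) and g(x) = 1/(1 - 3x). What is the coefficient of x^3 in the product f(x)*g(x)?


The coefficient of x^n in f*g is the Cauchy product: sum_{k=0}^{n} a^k * b^(n-k).
With a=2, b=3, n=3:
sum_{k=0}^{3} 2^k * 3^(3-k)
= 65

65


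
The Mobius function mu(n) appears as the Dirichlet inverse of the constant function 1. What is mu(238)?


238 = 2 * 7 * 17 (all distinct primes).
mu(238) = (-1)^3 = -1

-1


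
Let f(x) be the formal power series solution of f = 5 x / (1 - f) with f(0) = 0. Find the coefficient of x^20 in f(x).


Apply Lagrange inversion: f = 5 x * phi(f) with phi(t) = 1/(1 - t), so
[x^n] f = 5^n * (1/n) [t^(n-1)] phi(t)^n = 5^n * (1/n) [t^(n-1)] (1 - t)^(-n) = 5^n * (1/n) C(2n - 2, n - 1) = 5^n * C_{n-1}.
For n = 20: C_19 = C(38, 19) / 20 = 35345263800/20 = 1767263190.
With the 5^20 = 95367431640625 factor, the coefficient is 95367431640625 * 1767263190 = 168539351463317871093750.

168539351463317871093750


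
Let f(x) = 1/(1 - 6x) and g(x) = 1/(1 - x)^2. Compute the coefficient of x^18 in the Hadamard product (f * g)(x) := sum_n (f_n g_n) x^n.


f has coefficients f_k = 6^k. For g = 1/(1 - x)^2 the coefficient is g_k = C(k + 1, 1) = k + 1. The Hadamard coefficient is (f * g)_k = 6^k * (k + 1).
For k = 18: 6^18 * 19 = 101559956668416 * 19 = 1929639176699904.

1929639176699904


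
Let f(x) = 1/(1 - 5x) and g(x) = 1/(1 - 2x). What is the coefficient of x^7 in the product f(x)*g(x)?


The coefficient of x^n in f*g is the Cauchy product: sum_{k=0}^{n} a^k * b^(n-k).
With a=5, b=2, n=7:
sum_{k=0}^{7} 5^k * 2^(7-k)
= 130123

130123


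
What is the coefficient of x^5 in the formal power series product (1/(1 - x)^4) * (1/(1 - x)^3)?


Combine the factors: (1/(1 - x)^4) * (1/(1 - x)^3) = 1/(1 - x)^7.
Then use 1/(1 - x)^r = sum_{k>=0} C(k + r - 1, r - 1) x^k with r = 7 and k = 5:
C(11, 6) = 462.

462


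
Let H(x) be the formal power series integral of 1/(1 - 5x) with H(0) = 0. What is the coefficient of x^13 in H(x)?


1/(1 - 5x) = sum_{k>=0} 5^k x^k. Integrating termwise with H(0) = 0:
H(x) = sum_{k>=0} 5^k x^(k+1) / (k+1) = sum_{m>=1} 5^(m-1) x^m / m.
For m = 13: 5^12/13 = 244140625/13 = 244140625/13.

244140625/13


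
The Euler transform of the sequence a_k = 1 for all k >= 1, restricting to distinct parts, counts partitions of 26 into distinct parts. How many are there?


Partitions of 26 into distinct parts can be computed via generating function.
Product (1+x)(1+x^2)(1+x^3)...
The coefficient of x^26 = 165

165


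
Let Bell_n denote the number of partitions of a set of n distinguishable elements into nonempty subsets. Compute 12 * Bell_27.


Bell_27 can be computed from the Bell triangle or from Dobinski's identity Bell_n = (1/e) * sum_{k>=0} k^n / k!.
Computing Bell_27 = 545717047936059989389.
Then 12 * 545717047936059989389 = 6548604575232719872668.

6548604575232719872668


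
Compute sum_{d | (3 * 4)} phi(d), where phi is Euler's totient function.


First, 3 * 4 = 12. One classical identity is sum_{d | n} phi(d) = n (each k in [1, n] has a unique gcd with n, and among the k's with gcd(k, n) = n/d there are phi(d) of them). So the sum equals 12. We also verify directly:
Divisors of 12: 1, 2, 3, 4, 6, 12.
phi values: 1, 1, 2, 2, 2, 4.
Sum = 12.

12


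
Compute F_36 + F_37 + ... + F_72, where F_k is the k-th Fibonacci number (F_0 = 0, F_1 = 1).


Use the identity sum_{k=0}^{N} F_k = F_{N+2} - 1 (which follows from F_{k+2} - F_{k+1} = F_k). Then
sum_{k=36}^{72} F_k = (F_{74} - 1) - (F_{37} - 1) = F_{74} - F_{37}.
Computing: F_{74} = 1304969544928657, F_{37} = 24157817, so
Sum = 1304969544928657 - 24157817 = 1304969520770840.

1304969520770840


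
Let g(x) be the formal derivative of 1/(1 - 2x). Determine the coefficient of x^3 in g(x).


Differentiate termwise: d/dx sum_{k>=0} 2^k x^k = sum_{k>=1} k 2^k x^(k-1) = sum_{j>=0} (j+1) 2^(j+1) x^j.
Equivalently, d/dx [1/(1 - 2x)] = 2/(1 - 2x)^2.
For j = 3: 4 * 2^4 = 4 * 16 = 64.

64


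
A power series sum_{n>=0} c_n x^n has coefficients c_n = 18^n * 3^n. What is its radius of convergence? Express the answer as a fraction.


By the root test (Cauchy-Hadamard), the radius is R = 1 / limsup_n |c_n|^(1/n).
Here |c_n|^(1/n) = (18^n * 3^n)^(1/n) = 18 * 3 = 54 for all n.
So R = 1/54 = 1/54.

1/54


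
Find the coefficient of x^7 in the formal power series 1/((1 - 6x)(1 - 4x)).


By partial fractions or Cauchy convolution:
The coefficient equals sum_{k=0}^{7} 6^k * 4^(7-k).
= 807040

807040


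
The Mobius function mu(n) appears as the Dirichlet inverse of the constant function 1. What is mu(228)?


228 has a squared prime factor, so mu(228) = 0.
Factorization reveals a repeated prime.

0


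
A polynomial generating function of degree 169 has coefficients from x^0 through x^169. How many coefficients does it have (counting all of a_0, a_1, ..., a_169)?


A polynomial of degree 169 takes the form a_0 + a_1 x + ... + a_169 x^169.
The number of coefficients is 169 + 1 = 170.

170


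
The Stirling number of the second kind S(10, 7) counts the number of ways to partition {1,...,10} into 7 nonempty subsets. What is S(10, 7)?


Using the explicit formula S(n,k) = (1/k!) sum_{j=0}^{k} (-1)^(k-j) C(k,j) j^n:
S(10, 7) = 5880
Equivalently, S(n,k) is n! times the coefficient of x^n in the EGF (e^x - 1)^k / k!.

5880


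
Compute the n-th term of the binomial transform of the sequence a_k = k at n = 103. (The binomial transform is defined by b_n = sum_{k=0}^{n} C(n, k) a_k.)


With a_k = k, b_n = sum_{k=0}^{n} C(n, k) k. Using k * C(n, k) = n * C(n-1, k-1) gives b_n = n * sum_{k>=1} C(n-1, k-1) = n * 2^(n-1).
For n = 103: 103 * 2^102 = 103 * 5070602400912917605986812821504 = 522272047294030513416641720614912.

522272047294030513416641720614912


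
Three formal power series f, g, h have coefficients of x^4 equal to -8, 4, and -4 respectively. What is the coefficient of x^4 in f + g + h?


Series addition is componentwise:
-8 + 4 + -4
= -8

-8


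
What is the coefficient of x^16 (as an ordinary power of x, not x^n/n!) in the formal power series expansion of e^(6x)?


The exponential series is e^y = sum_{k>=0} y^k / k!. Substituting y = 6x gives
e^(6x) = sum_{k>=0} 6^k x^k / k!.
So the coefficient of x^n is a^n/n! with a = 6, n = 16:
6^16 / 16! = 2821109907456/20922789888000 = 118098/875875

118098/875875


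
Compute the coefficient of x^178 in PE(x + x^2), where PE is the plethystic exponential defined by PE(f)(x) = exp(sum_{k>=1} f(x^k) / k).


With f(x) = x + x^2, the exponent is sum_{k>=1} (x^k + x^(2k)) / k = -ln(1 - x) - ln(1 - x^2). Exponentiating:
PE(x + x^2) = 1 / ((1 - x)(1 - x^2)).
This is the generating function for partitions of n into parts of size 1 or 2. The number of 2's can be any j in 0..89, and the rest are 1's, so
[x^178] = floor(178/2) + 1 = 90.

90


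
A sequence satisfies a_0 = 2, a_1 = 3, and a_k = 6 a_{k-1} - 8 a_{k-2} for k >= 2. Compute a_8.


The characteristic equation is t^2 - 6 t + 8 = 0, with roots r_1 = 4 and r_2 = 2 (so c_1 = r_1 + r_2, c_2 = -r_1 r_2 as required).
One can use the closed form a_n = A r_1^n + B r_2^n, but direct iteration is more reliable:
a_0 = 2, a_1 = 3, a_2 = 2, a_3 = -12, a_4 = -88, a_5 = -432, a_6 = -1888, a_7 = -7872, a_8 = -32128.
So a_8 = -32128.

-32128


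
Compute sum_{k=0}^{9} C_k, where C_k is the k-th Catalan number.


C_0 through C_9: 1, 1, 2, 5, 14, 42, 132, 429, 1430, 4862
Sum = 1 + 1 + 2 + 5 + 14 + 42 + 132 + 429 + 1430 + 4862
= 6918

6918


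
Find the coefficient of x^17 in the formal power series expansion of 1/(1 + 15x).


Write 1/(1 + c x) = 1/(1 - (-c) x) and apply the geometric-series identity
1/(1 - y) = sum_{k>=0} y^k to get 1/(1 + c x) = sum_{k>=0} (-c)^k x^k.
So the coefficient of x^k is (-c)^k = (-1)^k * c^k.
Here c = 15 and k = 17:
(-15)^17 = -1 * 98526125335693359375 = -98526125335693359375

-98526125335693359375


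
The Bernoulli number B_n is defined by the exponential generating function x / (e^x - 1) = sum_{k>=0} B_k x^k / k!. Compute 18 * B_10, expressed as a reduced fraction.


Bernoulli numbers can also be computed recursively via B_0 = 1 and sum_{j=0}^{m} C(m+1, j) B_j = 0 for m >= 1. Odd-index Bernoulli numbers vanish for k >= 3.
Computing B_10 = 5/66, so 18 * B_10 = 18 * 5/66 = 15/11.

15/11


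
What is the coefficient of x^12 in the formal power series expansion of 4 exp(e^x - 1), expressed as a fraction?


exp(e^x - 1) is the exponential generating function for the Bell numbers Bell_k: exp(e^x - 1) = sum_{k>=0} Bell_k x^k / k!.
So the coefficient of x^12 in 4 exp(e^x - 1) is 4 Bell_12 / 12!.
Computing: Bell_12 = 4213597 and 12! = 479001600, giving
4 * 4213597/479001600 = 4213597/119750400.

4213597/119750400


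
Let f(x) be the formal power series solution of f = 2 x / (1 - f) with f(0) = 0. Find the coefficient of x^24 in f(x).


Apply Lagrange inversion: f = 2 x * phi(f) with phi(t) = 1/(1 - t), so
[x^n] f = 2^n * (1/n) [t^(n-1)] phi(t)^n = 2^n * (1/n) [t^(n-1)] (1 - t)^(-n) = 2^n * (1/n) C(2n - 2, n - 1) = 2^n * C_{n-1}.
For n = 24: C_23 = C(46, 23) / 24 = 8233430727600/24 = 343059613650.
With the 2^24 = 16777216 factor, the coefficient is 16777216 * 343059613650 = 5755585239082598400.

5755585239082598400


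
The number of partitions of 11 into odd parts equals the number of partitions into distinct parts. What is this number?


Computing partitions of 11 into odd parts (1, 3, 5, ...):
Using the generating function prod_{k>=0} 1/(1-x^(2k+1)),
the count is 12

12


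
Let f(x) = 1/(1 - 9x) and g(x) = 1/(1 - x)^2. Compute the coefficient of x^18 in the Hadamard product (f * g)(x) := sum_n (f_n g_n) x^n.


f has coefficients f_k = 9^k. For g = 1/(1 - x)^2 the coefficient is g_k = C(k + 1, 1) = k + 1. The Hadamard coefficient is (f * g)_k = 9^k * (k + 1).
For k = 18: 9^18 * 19 = 150094635296999121 * 19 = 2851798070642983299.

2851798070642983299


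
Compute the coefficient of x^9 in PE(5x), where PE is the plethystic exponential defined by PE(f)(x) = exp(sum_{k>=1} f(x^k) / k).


With f(x) = 5x, the exponent is sum_{k>=1} 5 x^k / k = 5 * (-ln(1 - x)). Exponentiating:
PE(5x) = exp(-5 ln(1 - x)) = 1/(1 - x)^5.
By the negative binomial expansion, [x^n] 1/(1 - x)^5 = C(n + 4, 4).
For n = 9: C(13, 4) = 715.

715


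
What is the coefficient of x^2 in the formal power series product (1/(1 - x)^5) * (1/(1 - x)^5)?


Combine the factors: (1/(1 - x)^5) * (1/(1 - x)^5) = 1/(1 - x)^10.
Then use 1/(1 - x)^r = sum_{k>=0} C(k + r - 1, r - 1) x^k with r = 10 and k = 2:
C(11, 9) = 55.

55


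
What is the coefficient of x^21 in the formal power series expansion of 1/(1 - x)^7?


The negative binomial / multiset identity is
1/(1 - x)^r = sum_{k>=0} C(k + r - 1, r - 1) x^k.
Here r = 7 and k = 21, so the coefficient is
C(21 + 6, 6) = C(27, 6)
= 296010

296010


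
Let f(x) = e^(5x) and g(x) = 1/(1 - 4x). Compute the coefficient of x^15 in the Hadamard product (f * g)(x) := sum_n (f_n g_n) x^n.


Expanding: f_k = 5^k/k! (from e^(5x)) and g_k = 4^k (from 1/(1 - 4x)). So the Hadamard coefficient (f * g)_k = 5^k 4^k / k! = (20)^k / k!.
For k = 15: 20^15/15! = 32768000000000000000/1307674368000 = 128000000000000/5108103.

128000000000000/5108103


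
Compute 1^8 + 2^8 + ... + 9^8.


This power sum has a closed form given by Faulhaber's formula
sum_{k=1}^{m} k^p = (1 / (p + 1)) * sum_{j=0}^{p} C(p + 1, j) B_j m^(p + 1 - j),
but for small m direct computation is fastest:
1 + 256 + 6561 + 65536 + 390625 + 1679616 + 5764801 + 16777216 + 43046721 = 67731333.

67731333


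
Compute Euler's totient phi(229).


phi(n) counts integers in [1, n] coprime to n. Using the multiplicative formula phi(n) = n * prod_{p | n} (1 - 1/p):
229 = 229, so
phi(229) = 229 * (1 - 1/229) = 228.

228


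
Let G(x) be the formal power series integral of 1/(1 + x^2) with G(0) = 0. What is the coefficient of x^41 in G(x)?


1/(1 + x^2) = sum_{j>=0} (-1)^j x^(2j). Integrating termwise with G(0) = 0:
G(x) = sum_{j>=0} (-1)^j x^(2j+1) / (2j+1) = arctan(x).
Only odd powers are nonzero. For x^41 write 41 = 2*20 + 1, giving
(-1)^20 / 41 = 1/41 = 1/41.

1/41


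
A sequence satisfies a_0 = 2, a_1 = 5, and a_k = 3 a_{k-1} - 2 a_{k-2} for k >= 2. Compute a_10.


The characteristic equation is t^2 - 3 t + 2 = 0, with roots r_1 = 2 and r_2 = 1 (so c_1 = r_1 + r_2, c_2 = -r_1 r_2 as required).
One can use the closed form a_n = A r_1^n + B r_2^n, but direct iteration is more reliable:
a_0 = 2, a_1 = 5, a_2 = 11, a_3 = 23, a_4 = 47, a_5 = 95, a_6 = 191, a_7 = 383, a_8 = 767, a_9 = 1535, a_10 = 3071.
So a_10 = 3071.

3071


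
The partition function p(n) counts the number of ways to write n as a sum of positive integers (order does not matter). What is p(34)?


Using the generating function prod_{k>=1} 1/(1-x^k), we compute p(34).
By dynamic programming over parts 1 through 34:
p(34) = 12310

12310


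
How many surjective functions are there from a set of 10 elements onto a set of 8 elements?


By inclusion-exclusion on which target elements are missed, the number of surjections from an n-set onto a k-set is
surj(n, k) = sum_{j=0}^{k} (-1)^j C(k, j) (k - j)^n.
Equivalently surj(n, k) = k! * S(n, k), where S(n, k) is the Stirling number of the second kind.
For n = 10, k = 8:
S(10, 8) = 750, so
surj = 8! * 750 = 40320 * 750 = 30240000.

30240000


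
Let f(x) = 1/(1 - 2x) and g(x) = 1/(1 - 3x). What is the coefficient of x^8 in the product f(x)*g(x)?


The coefficient of x^n in f*g is the Cauchy product: sum_{k=0}^{n} a^k * b^(n-k).
With a=2, b=3, n=8:
sum_{k=0}^{8} 2^k * 3^(8-k)
= 19171

19171


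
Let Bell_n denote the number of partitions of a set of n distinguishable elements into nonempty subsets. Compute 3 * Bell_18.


Bell_18 can be computed from the Bell triangle or from Dobinski's identity Bell_n = (1/e) * sum_{k>=0} k^n / k!.
Computing Bell_18 = 682076806159.
Then 3 * 682076806159 = 2046230418477.

2046230418477


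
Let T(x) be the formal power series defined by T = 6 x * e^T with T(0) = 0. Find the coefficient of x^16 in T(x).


Apply the Lagrange inversion formula: if T = 6 x * phi(T) with phi(t) = e^t, then
[x^n] T = 6^n * (1/n) [t^(n-1)] phi(t)^n = 6^n * (1/n) [t^(n-1)] e^(n t) = 6^n * (1/n) * n^(n-1) / (n-1)! = 6^n * n^(n-1) / n!.
When c = 1 this is the Cayley count of rooted labeled trees on n vertices, divided by n!.
For n = 16: 6^16 * 16^15 / 16! = 2821109907456 * 1152921504606846976/20922789888000 = 136157723851059414171648/875875.

136157723851059414171648/875875


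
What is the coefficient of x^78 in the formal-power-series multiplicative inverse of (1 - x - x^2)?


Let the inverse be f(x) = sum_{k>=0} a_k x^k. From f(x) * (1 - x - x^2) = 1 and matching coefficients:
 x^0: a_0 = 1.
 x^1: a_1 - a_0 = 0, so a_1 = 1.
 x^k (k >= 2): a_k - a_{k-1} - a_{k-2} = 0, i.e. a_k = a_{k-1} + a_{k-2}.
This is the Fibonacci-type recurrence shifted so that a_0 = a_1 = 1.
Iterating: a_0=1, a_1=1, a_2=2, a_3=3, a_4=5, a_5=8, a_6=13, a_7=21, a_8=34, a_9=55, ...
a_78 = 14472334024676221.

14472334024676221


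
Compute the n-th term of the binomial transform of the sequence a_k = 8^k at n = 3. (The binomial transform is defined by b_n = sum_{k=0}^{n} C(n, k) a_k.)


With a_k = 8^k, b_n = sum_{k=0}^{n} C(n, k) 8^k = (1 + 8)^n by the binomial theorem.
For n = 3: (1 + 8)^3 = 9^3 = 729.

729


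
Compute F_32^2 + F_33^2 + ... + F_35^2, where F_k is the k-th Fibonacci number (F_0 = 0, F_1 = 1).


There is a standard identity sum_{k=0}^{N} F_k^2 = F_N * F_{N+1} (proved inductively from the telescoping relation F_k^2 = F_k F_{k+1} - F_{k-1} F_k). Then
sum_{k=32}^{35} F_k^2 = F_35 F_36 - F_31 F_32.
Computing: F_35 = 9227465, F_36 = 14930352, F_31 = 1346269, F_32 = 2178309.
Sum = 9227465 * 14930352 - 1346269 * 2178309 = 134836710638559.

134836710638559


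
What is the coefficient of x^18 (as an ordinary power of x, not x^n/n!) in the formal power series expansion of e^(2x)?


The exponential series is e^y = sum_{k>=0} y^k / k!. Substituting y = 2x gives
e^(2x) = sum_{k>=0} 2^k x^k / k!.
So the coefficient of x^n is a^n/n! with a = 2, n = 18:
2^18 / 18! = 262144/6402373705728000 = 4/97692469875

4/97692469875


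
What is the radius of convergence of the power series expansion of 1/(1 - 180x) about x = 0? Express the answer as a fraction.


Expanding 1/(1 - 180x) = sum_{k>=0} 180^k x^k, the series converges when |180x| < 1, i.e., |x| < 1/180.
So the radius of convergence is 1/180 = 1/180.

1/180


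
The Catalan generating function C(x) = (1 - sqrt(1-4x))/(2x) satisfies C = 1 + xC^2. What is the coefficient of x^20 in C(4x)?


Substituting x -> 4x scales the n-th coefficient by 4^n, so [x^20] C(4x) = 4^20 * C_20.
C_20 = C(2*20, 20)/(21) = 137846528820/21 = 6564120420.
So 4^20 * 6564120420 = 1099511627776 * 6564120420 = 7217326727911880785920.

7217326727911880785920


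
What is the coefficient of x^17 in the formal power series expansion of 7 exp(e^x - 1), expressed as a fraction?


exp(e^x - 1) is the exponential generating function for the Bell numbers Bell_k: exp(e^x - 1) = sum_{k>=0} Bell_k x^k / k!.
So the coefficient of x^17 in 7 exp(e^x - 1) is 7 Bell_17 / 17!.
Computing: Bell_17 = 82864869804 and 17! = 355687428096000, giving
7 * 82864869804/355687428096000 = 255755771/156828672000.

255755771/156828672000


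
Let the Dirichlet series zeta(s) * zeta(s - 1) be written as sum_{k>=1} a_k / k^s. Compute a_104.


Convolution gives a_k = sum_{d | k} d * 1 = sum_{d | k} d = sigma(k), the sum of positive divisors of k.
For k = 104, the divisors are 1, 2, 4, 8, 13, 26, 52, 104, so
sigma(104) = 1 + 2 + 4 + 8 + 13 + 26 + 52 + 104 = 210.

210


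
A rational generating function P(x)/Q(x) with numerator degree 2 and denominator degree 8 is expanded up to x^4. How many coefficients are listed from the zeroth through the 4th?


Expanding up to x^4 gives the coefficients for x^0, x^1, ..., x^4.
That is 4 + 1 = 5 coefficients in total.

5


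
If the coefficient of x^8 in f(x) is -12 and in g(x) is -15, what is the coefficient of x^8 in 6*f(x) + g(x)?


Scalar multiplication scales coefficients: 6 * -12 = -72.
Then add the g coefficient: -72 + -15
= -87

-87


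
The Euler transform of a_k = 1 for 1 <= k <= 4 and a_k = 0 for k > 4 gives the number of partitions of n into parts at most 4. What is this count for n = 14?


Partitions of 14 into parts at most 4:
Using generating function (1-x)^(-1)(1-x^2)^(-1)...(1-x^4)^(-1),
the coefficient of x^14 = 47

47


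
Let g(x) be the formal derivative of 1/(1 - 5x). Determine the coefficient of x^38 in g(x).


Differentiate termwise: d/dx sum_{k>=0} 5^k x^k = sum_{k>=1} k 5^k x^(k-1) = sum_{j>=0} (j+1) 5^(j+1) x^j.
Equivalently, d/dx [1/(1 - 5x)] = 5/(1 - 5x)^2.
For j = 38: 39 * 5^39 = 39 * 1818989403545856475830078125 = 70940586738288402557373046875.

70940586738288402557373046875


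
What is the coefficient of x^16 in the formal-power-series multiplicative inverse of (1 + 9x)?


The inverse is 1/(1 + 9x). Apply the geometric identity 1/(1 - y) = sum_{k>=0} y^k with y = -9x:
1/(1 + 9x) = sum_{k>=0} (-9)^k x^k.
So the coefficient of x^16 is (-9)^16 = 1853020188851841.

1853020188851841


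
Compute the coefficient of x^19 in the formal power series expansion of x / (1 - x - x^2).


Let f(x) = sum_{k>=0} a_k x^k. Multiplying f(x) * (1 - x - x^2) = x and matching coefficients gives a_0 = 0, a_1 = 1, and a_k = a_{k-1} + a_{k-2} for k >= 2. These are the Fibonacci numbers F_k.
Iterating from F_0 = 0, F_1 = 1:
F_0=0, F_1=1, F_2=1, F_3=2, F_4=3, F_5=5, F_6=8, F_7=13, F_8=21, F_9=34, ...
F_19 = 4181.

4181


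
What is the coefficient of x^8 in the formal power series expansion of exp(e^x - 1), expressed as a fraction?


exp(e^x - 1) is the exponential generating function for the Bell numbers Bell_k: exp(e^x - 1) = sum_{k>=0} Bell_k x^k / k!.
So the coefficient of x^8 in exp(e^x - 1) is Bell_8 / 8!.
Computing: Bell_8 = 4140 and 8! = 40320, giving
4140/40320 = 23/224.

23/224


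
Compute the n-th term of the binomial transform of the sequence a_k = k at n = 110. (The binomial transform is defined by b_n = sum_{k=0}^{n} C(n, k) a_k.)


With a_k = k, b_n = sum_{k=0}^{n} C(n, k) k. Using k * C(n, k) = n * C(n-1, k-1) gives b_n = n * sum_{k>=1} C(n-1, k-1) = n * 2^(n-1).
For n = 110: 110 * 2^109 = 110 * 649037107316853453566312041152512 = 71394081804853879892294324526776320.

71394081804853879892294324526776320


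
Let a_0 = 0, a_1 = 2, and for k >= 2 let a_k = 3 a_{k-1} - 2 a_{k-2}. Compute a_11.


Iterating the recurrence forward:
a_0 = 0
a_1 = 2
a_2 = 3*2 - 2*0 = 6
a_3 = 3*6 - 2*2 = 14
a_4 = 3*14 - 2*6 = 30
a_5 = 3*30 - 2*14 = 62
a_6 = 3*62 - 2*30 = 126
a_7 = 3*126 - 2*62 = 254
a_8 = 3*254 - 2*126 = 510
a_9 = 3*510 - 2*254 = 1022
a_10 = 3*1022 - 2*510 = 2046
a_11 = 3*2046 - 2*1022 = 4094
So a_11 = 4094.

4094


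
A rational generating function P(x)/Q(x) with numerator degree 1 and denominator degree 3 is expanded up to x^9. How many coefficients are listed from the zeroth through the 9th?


Expanding up to x^9 gives the coefficients for x^0, x^1, ..., x^9.
That is 9 + 1 = 10 coefficients in total.

10


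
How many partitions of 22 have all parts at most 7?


Using the generating function (1-x)^(-1)(1-x^2)^(-1)...(1-x^7)^(-1),
the coefficient of x^22 counts these restricted partitions.
Result = 522

522


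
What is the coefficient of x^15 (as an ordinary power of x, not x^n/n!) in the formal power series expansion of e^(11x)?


The exponential series is e^y = sum_{k>=0} y^k / k!. Substituting y = 11x gives
e^(11x) = sum_{k>=0} 11^k x^k / k!.
So the coefficient of x^n is a^n/n! with a = 11, n = 15:
11^15 / 15! = 4177248169415651/1307674368000 = 379749833583241/118879488000

379749833583241/118879488000


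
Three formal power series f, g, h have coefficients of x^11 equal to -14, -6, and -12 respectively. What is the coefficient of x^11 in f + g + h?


Series addition is componentwise:
-14 + -6 + -12
= -32

-32


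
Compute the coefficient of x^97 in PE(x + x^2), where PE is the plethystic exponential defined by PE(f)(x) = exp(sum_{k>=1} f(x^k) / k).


With f(x) = x + x^2, the exponent is sum_{k>=1} (x^k + x^(2k)) / k = -ln(1 - x) - ln(1 - x^2). Exponentiating:
PE(x + x^2) = 1 / ((1 - x)(1 - x^2)).
This is the generating function for partitions of n into parts of size 1 or 2. The number of 2's can be any j in 0..48, and the rest are 1's, so
[x^97] = floor(97/2) + 1 = 49.

49


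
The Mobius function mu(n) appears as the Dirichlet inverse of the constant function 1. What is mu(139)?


139 = 139 (all distinct primes).
mu(139) = (-1)^1 = -1

-1


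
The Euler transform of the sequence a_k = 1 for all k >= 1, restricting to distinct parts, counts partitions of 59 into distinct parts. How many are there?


Partitions of 59 into distinct parts can be computed via generating function.
Product (1+x)(1+x^2)(1+x^3)...
The coefficient of x^59 = 9792

9792


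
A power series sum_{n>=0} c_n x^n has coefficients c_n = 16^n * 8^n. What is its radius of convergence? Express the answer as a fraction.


By the root test (Cauchy-Hadamard), the radius is R = 1 / limsup_n |c_n|^(1/n).
Here |c_n|^(1/n) = (16^n * 8^n)^(1/n) = 16 * 8 = 128 for all n.
So R = 1/128 = 1/128.

1/128


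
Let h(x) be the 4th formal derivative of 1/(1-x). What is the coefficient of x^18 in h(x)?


Differentiating 4 times: d^4/dx^4 [1/(1-x)] = 4!/(1-x)^5.
The expansion 1/(1-x)^5 = sum_{k>=0} C(k+4, 4) x^k, so the coefficient of x^n in 4!/(1-x)^5 is 4! * C(n+4, 4).
For n = 18: 24 * C(22, 4) = 24 * 7315 = 175560

175560


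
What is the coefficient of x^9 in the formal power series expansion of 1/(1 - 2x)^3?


The general identity 1/(1 - c x)^r = sum_{k>=0} c^k C(k + r - 1, r - 1) x^k follows by substituting y = c x into 1/(1 - y)^r = sum_{k>=0} C(k + r - 1, r - 1) y^k.
For c = 2, r = 3, k = 9:
2^9 * C(11, 2) = 512 * 55 = 28160.

28160


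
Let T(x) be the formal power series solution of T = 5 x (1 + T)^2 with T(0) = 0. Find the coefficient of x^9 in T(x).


Apply the Lagrange inversion formula: if T = 5 x * phi(T) with phi(t) = (1 + t)^2, then [x^n] T = 5^n * (1/n) [t^(n-1)] phi(t)^n = 5^n * (1/n) [t^(n-1)] (1 + t)^(2n) = 5^n * (1/n) C(2n, n-1).
Using the identity C(2n, n-1) = C(2n, n) * n / (n+1), the unscaled factor equals C(2n, n) / (n+1) = C_n, the n-th Catalan number.
For n = 9: C_9 = C(18, 9) / 10 = 48620/10 = 4862.
With the 5^9 = 1953125 factor, the coefficient is 1953125 * 4862 = 9496093750.

9496093750


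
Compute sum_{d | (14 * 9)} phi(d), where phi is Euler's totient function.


First, 14 * 9 = 126. One classical identity is sum_{d | n} phi(d) = n (each k in [1, n] has a unique gcd with n, and among the k's with gcd(k, n) = n/d there are phi(d) of them). So the sum equals 126. We also verify directly:
Divisors of 126: 1, 2, 3, 6, 7, 9, 14, 18, 21, 42, 63, 126.
phi values: 1, 1, 2, 2, 6, 6, 6, 6, 12, 12, 36, 36.
Sum = 126.

126


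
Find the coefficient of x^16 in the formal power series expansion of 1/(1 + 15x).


Write 1/(1 + c x) = 1/(1 - (-c) x) and apply the geometric-series identity
1/(1 - y) = sum_{k>=0} y^k to get 1/(1 + c x) = sum_{k>=0} (-c)^k x^k.
So the coefficient of x^k is (-c)^k = (-1)^k * c^k.
Here c = 15 and k = 16:
(-15)^16 = 1 * 6568408355712890625 = 6568408355712890625

6568408355712890625


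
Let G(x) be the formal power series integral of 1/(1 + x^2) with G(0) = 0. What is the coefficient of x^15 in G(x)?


1/(1 + x^2) = sum_{j>=0} (-1)^j x^(2j). Integrating termwise with G(0) = 0:
G(x) = sum_{j>=0} (-1)^j x^(2j+1) / (2j+1) = arctan(x).
Only odd powers are nonzero. For x^15 write 15 = 2*7 + 1, giving
(-1)^7 / 15 = -1/15 = -1/15.

-1/15


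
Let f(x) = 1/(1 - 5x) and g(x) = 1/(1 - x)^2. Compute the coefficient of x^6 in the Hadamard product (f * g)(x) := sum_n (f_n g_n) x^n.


f has coefficients f_k = 5^k. For g = 1/(1 - x)^2 the coefficient is g_k = C(k + 1, 1) = k + 1. The Hadamard coefficient is (f * g)_k = 5^k * (k + 1).
For k = 6: 5^6 * 7 = 15625 * 7 = 109375.

109375


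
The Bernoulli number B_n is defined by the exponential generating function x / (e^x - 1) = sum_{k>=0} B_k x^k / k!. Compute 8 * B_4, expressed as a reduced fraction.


Bernoulli numbers can also be computed recursively via B_0 = 1 and sum_{j=0}^{m} C(m+1, j) B_j = 0 for m >= 1. Odd-index Bernoulli numbers vanish for k >= 3.
Computing B_4 = -1/30, so 8 * B_4 = 8 * -1/30 = -4/15.

-4/15


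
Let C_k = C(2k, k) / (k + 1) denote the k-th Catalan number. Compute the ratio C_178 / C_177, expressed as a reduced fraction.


Using C_k = (2k)! / (k! (k+1)!), the ratio C_{k+1}/C_k simplifies to
C_{k+1}/C_k = [(2k+2)! / ((k+1)! (k+2)!)] * [k! (k+1)! / (2k)!]
 = (2k+2)(2k+1) / ((k+1)(k+2)) = 2(2k+1) / (k+2).
For k = 177: 2(2*177 + 1) / (177 + 2) = 710/179 = 710/179.

710/179


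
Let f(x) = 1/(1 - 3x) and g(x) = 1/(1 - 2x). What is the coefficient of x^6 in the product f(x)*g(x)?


The coefficient of x^n in f*g is the Cauchy product: sum_{k=0}^{n} a^k * b^(n-k).
With a=3, b=2, n=6:
sum_{k=0}^{6} 3^k * 2^(6-k)
= 2059

2059


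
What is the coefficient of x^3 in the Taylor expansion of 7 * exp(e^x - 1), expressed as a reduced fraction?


exp(e^x - 1) = sum_{k>=0} Bell_k x^k / k!, where Bell_k is the k-th Bell number.
So the coefficient of x^3 is 7 * Bell_3 / 3!.
Computing: Bell_3 = 5 and 3! = 6, giving
7 * 5/6 = 35/6.

35/6


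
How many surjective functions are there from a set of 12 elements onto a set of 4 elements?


By inclusion-exclusion on which target elements are missed, the number of surjections from an n-set onto a k-set is
surj(n, k) = sum_{j=0}^{k} (-1)^j C(k, j) (k - j)^n.
Equivalently surj(n, k) = k! * S(n, k), where S(n, k) is the Stirling number of the second kind.
For n = 12, k = 4:
S(12, 4) = 611501, so
surj = 4! * 611501 = 24 * 611501 = 14676024.

14676024


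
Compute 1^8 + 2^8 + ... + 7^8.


This power sum has a closed form given by Faulhaber's formula
sum_{k=1}^{m} k^p = (1 / (p + 1)) * sum_{j=0}^{p} C(p + 1, j) B_j m^(p + 1 - j),
but for small m direct computation is fastest:
1 + 256 + 6561 + 65536 + 390625 + 1679616 + 5764801 = 7907396.

7907396


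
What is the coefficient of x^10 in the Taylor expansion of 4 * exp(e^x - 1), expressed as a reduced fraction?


exp(e^x - 1) = sum_{k>=0} Bell_k x^k / k!, where Bell_k is the k-th Bell number.
So the coefficient of x^10 is 4 * Bell_10 / 10!.
Computing: Bell_10 = 115975 and 10! = 3628800, giving
4 * 115975/3628800 = 4639/36288.

4639/36288


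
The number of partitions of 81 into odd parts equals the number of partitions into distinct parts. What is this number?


Computing partitions of 81 into odd parts (1, 3, 5, ...):
Using the generating function prod_{k>=0} 1/(1-x^(2k+1)),
the count is 84756

84756


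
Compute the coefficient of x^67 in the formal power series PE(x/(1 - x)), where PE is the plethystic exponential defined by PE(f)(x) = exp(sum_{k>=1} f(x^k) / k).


For f(x) = x/(1 - x) we have
sum_{k>=1} f(x^k) / k = sum_{k>=1} (1/k) * x^k / (1 - x^k) = sum_{k, m >= 1} x^(k m) / k,
which after exponentiating simplifies to
PE(x/(1 - x)) = prod_{k>=1} 1 / (1 - x^k).
This is the generating function for the partition function p(n), so the coefficient of x^67 is p(67).
Computing p(67) by dynamic programming over parts 1, 2, ..., 67: p(67) = 2679689.

2679689


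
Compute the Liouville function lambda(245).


The Liouville function is lambda(k) = (-1)^Omega(k), where Omega(k) counts the prime factors of k with multiplicity.
Factoring: 245 = 5 * 7 * 7, so Omega(245) = 3.
lambda(245) = (-1)^3 = -1.

-1


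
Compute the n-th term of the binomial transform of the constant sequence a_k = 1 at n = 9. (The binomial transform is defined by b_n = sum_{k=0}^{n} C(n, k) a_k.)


With a_k = 1 for all k, b_n = sum_{k=0}^{n} C(n, k) = 2^n by the binomial theorem.
For n = 9: 2^9 = 512.

512


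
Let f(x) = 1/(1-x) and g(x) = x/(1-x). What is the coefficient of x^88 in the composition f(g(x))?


First simplify the composition: f(g(x)) = 1/(1 - x/(1-x)) = (1-x)/((1-x) - x) = (1-x)/(1-2x).
Now extract the coefficient. Write (1-x)/(1-2x) = 1/(1-2x) - x/(1-2x).
The coefficient of x^n in 1/(1-2x) is 2^n, and in x/(1-2x) is 2^(n-1) (for n >= 1).
So the coefficient of x^88 is 2^88 - 2^87 = 309485009821345068724781056 - 154742504910672534362390528 = 154742504910672534362390528.

154742504910672534362390528


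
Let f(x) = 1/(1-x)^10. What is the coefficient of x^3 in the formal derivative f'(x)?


Differentiate: d/dx [ 1/(1-x)^r ] = r / (1-x)^(r+1).
Here r = 10, so f'(x) = 10 / (1-x)^11.
The expansion of 1/(1-x)^(r+1) has coefficient of x^n equal to C(n+r, r).
So the coefficient of x^3 in f'(x) is
10 * C(13, 10) = 10 * 286 = 2860

2860


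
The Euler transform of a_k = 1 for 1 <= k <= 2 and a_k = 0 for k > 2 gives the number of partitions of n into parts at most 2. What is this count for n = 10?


Partitions of 10 into parts at most 2:
Using generating function (1-x)^(-1)(1-x^2)^(-1),
the coefficient of x^10 = 6

6


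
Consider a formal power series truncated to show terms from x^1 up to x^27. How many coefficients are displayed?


From x^1 to x^27 inclusive, the count is 27 - 1 + 1 = 27.

27


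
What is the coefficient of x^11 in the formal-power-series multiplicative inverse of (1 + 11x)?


The inverse is 1/(1 + 11x). Apply the geometric identity 1/(1 - y) = sum_{k>=0} y^k with y = -11x:
1/(1 + 11x) = sum_{k>=0} (-11)^k x^k.
So the coefficient of x^11 is (-11)^11 = -285311670611.

-285311670611


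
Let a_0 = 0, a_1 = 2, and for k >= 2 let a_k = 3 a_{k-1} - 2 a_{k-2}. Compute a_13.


Iterating the recurrence forward:
a_0 = 0
a_1 = 2
a_2 = 3*2 - 2*0 = 6
a_3 = 3*6 - 2*2 = 14
a_4 = 3*14 - 2*6 = 30
a_5 = 3*30 - 2*14 = 62
a_6 = 3*62 - 2*30 = 126
a_7 = 3*126 - 2*62 = 254
a_8 = 3*254 - 2*126 = 510
a_9 = 3*510 - 2*254 = 1022
a_10 = 3*1022 - 2*510 = 2046
a_11 = 3*2046 - 2*1022 = 4094
a_12 = 3*4094 - 2*2046 = 8190
a_13 = 3*8190 - 2*4094 = 16382
So a_13 = 16382.

16382


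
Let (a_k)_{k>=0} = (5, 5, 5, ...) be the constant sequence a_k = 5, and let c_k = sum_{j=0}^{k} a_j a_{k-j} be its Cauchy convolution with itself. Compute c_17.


Since a_j = 5 for all j >= 0, the convolution sum becomes
c_k = sum_{j=0}^{k} 5 * 5 = 25 * (k + 1).
Equivalently, the generating function of (a_k) is 5/(1 - x) and its square is 25/(1 - x)^2 = sum_{k>=0} 25(k + 1) x^k.
For k = 17: 25 * 18 = 450.

450


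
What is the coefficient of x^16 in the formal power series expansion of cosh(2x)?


The Maclaurin series is cosh(t) = sum_{m>=0} t^(2m) / (2m)!, so substituting t = 2x, only even powers of x are nonzero, with coefficient of x^(2m) equal to 2^(2m) / (2m)!.
For x^16 the coefficient is 2^16/16! = 65536/20922789888000 = 2/638512875.

2/638512875


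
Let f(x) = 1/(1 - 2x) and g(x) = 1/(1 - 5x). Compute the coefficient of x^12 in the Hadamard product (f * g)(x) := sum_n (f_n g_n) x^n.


f has coefficients f_k = 2^k and g has coefficients g_k = 5^k, so the Hadamard product has coefficient (f*g)_k = 2^k * 5^k = 10^k.
For k = 12: 10^12 = 1000000000000.

1000000000000


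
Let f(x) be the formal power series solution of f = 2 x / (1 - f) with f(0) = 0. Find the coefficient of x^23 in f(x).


Apply Lagrange inversion: f = 2 x * phi(f) with phi(t) = 1/(1 - t), so
[x^n] f = 2^n * (1/n) [t^(n-1)] phi(t)^n = 2^n * (1/n) [t^(n-1)] (1 - t)^(-n) = 2^n * (1/n) C(2n - 2, n - 1) = 2^n * C_{n-1}.
For n = 23: C_22 = C(44, 22) / 23 = 2104098963720/23 = 91482563640.
With the 2^23 = 8388608 factor, the coefficient is 8388608 * 91482563640 = 767411365211013120.

767411365211013120


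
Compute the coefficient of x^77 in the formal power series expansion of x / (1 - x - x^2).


Let f(x) = sum_{k>=0} a_k x^k. Multiplying f(x) * (1 - x - x^2) = x and matching coefficients gives a_0 = 0, a_1 = 1, and a_k = a_{k-1} + a_{k-2} for k >= 2. These are the Fibonacci numbers F_k.
Iterating from F_0 = 0, F_1 = 1:
F_0=0, F_1=1, F_2=1, F_3=2, F_4=3, F_5=5, F_6=8, F_7=13, F_8=21, F_9=34, ...
F_77 = 5527939700884757.

5527939700884757


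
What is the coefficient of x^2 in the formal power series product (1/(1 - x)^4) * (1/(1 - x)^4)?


Combine the factors: (1/(1 - x)^4) * (1/(1 - x)^4) = 1/(1 - x)^8.
Then use 1/(1 - x)^r = sum_{k>=0} C(k + r - 1, r - 1) x^k with r = 8 and k = 2:
C(9, 7) = 36.

36


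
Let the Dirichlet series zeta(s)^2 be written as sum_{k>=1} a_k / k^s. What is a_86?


The Dirichlet convolution of the constant function 1 with itself gives (1 * 1)(k) = sum_{d | k} 1 = d(k), the number of positive divisors of k.
Since zeta(s) = sum_{k>=1} 1/k^s, we have zeta(s)^2 = sum_{k>=1} d(k)/k^s, so a_k = d(k).
For k = 86: the divisors are 1, 2, 43, 86.
Count = 4.

4


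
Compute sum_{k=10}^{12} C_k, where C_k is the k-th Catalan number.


C_10 through C_12: 16796, 58786, 208012
Sum = 16796 + 58786 + 208012
= 283594

283594


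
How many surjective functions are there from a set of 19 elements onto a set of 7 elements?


By inclusion-exclusion on which target elements are missed, the number of surjections from an n-set onto a k-set is
surj(n, k) = sum_{j=0}^{k} (-1)^j C(k, j) (k - j)^n.
Equivalently surj(n, k) = k! * S(n, k), where S(n, k) is the Stirling number of the second kind.
For n = 19, k = 7:
S(19, 7) = 1492924634839, so
surj = 7! * 1492924634839 = 5040 * 1492924634839 = 7524340159588560.

7524340159588560


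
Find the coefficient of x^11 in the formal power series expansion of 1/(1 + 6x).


Write 1/(1 + c x) = 1/(1 - (-c) x) and apply the geometric-series identity
1/(1 - y) = sum_{k>=0} y^k to get 1/(1 + c x) = sum_{k>=0} (-c)^k x^k.
So the coefficient of x^k is (-c)^k = (-1)^k * c^k.
Here c = 6 and k = 11:
(-6)^11 = -1 * 362797056 = -362797056

-362797056


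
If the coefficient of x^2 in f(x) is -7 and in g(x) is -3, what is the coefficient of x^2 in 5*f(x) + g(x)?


Scalar multiplication scales coefficients: 5 * -7 = -35.
Then add the g coefficient: -35 + -3
= -38

-38


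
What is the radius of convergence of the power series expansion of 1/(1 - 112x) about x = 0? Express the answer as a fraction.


Expanding 1/(1 - 112x) = sum_{k>=0} 112^k x^k, the series converges when |112x| < 1, i.e., |x| < 1/112.
So the radius of convergence is 1/112 = 1/112.

1/112


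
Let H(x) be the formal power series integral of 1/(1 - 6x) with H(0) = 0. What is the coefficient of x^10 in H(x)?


1/(1 - 6x) = sum_{k>=0} 6^k x^k. Integrating termwise with H(0) = 0:
H(x) = sum_{k>=0} 6^k x^(k+1) / (k+1) = sum_{m>=1} 6^(m-1) x^m / m.
For m = 10: 6^9/10 = 10077696/10 = 5038848/5.

5038848/5


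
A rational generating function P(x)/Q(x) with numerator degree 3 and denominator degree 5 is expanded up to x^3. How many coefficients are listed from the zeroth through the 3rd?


Expanding up to x^3 gives the coefficients for x^0, x^1, ..., x^3.
That is 3 + 1 = 4 coefficients in total.

4


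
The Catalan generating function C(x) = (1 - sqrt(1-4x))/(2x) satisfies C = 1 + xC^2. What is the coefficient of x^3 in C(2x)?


Substituting x -> 2x scales the n-th coefficient by 2^n, so [x^3] C(2x) = 2^3 * C_3.
C_3 = C(2*3, 3)/(4) = 20/4 = 5.
So 2^3 * 5 = 8 * 5 = 40.

40


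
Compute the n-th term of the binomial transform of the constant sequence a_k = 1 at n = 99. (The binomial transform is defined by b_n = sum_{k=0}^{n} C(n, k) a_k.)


With a_k = 1 for all k, b_n = sum_{k=0}^{n} C(n, k) = 2^n by the binomial theorem.
For n = 99: 2^99 = 633825300114114700748351602688.

633825300114114700748351602688


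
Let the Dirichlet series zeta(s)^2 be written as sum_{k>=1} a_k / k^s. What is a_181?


The Dirichlet convolution of the constant function 1 with itself gives (1 * 1)(k) = sum_{d | k} 1 = d(k), the number of positive divisors of k.
Since zeta(s) = sum_{k>=1} 1/k^s, we have zeta(s)^2 = sum_{k>=1} d(k)/k^s, so a_k = d(k).
For k = 181: the divisors are 1, 181.
Count = 2.

2


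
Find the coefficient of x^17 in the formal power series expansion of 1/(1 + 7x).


Write 1/(1 + c x) = 1/(1 - (-c) x) and apply the geometric-series identity
1/(1 - y) = sum_{k>=0} y^k to get 1/(1 + c x) = sum_{k>=0} (-c)^k x^k.
So the coefficient of x^k is (-c)^k = (-1)^k * c^k.
Here c = 7 and k = 17:
(-7)^17 = -1 * 232630513987207 = -232630513987207

-232630513987207


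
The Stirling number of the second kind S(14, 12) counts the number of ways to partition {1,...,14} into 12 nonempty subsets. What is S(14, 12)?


Using the explicit formula S(n,k) = (1/k!) sum_{j=0}^{k} (-1)^(k-j) C(k,j) j^n:
S(14, 12) = 3367
Equivalently, S(n,k) is n! times the coefficient of x^n in the EGF (e^x - 1)^k / k!.

3367
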